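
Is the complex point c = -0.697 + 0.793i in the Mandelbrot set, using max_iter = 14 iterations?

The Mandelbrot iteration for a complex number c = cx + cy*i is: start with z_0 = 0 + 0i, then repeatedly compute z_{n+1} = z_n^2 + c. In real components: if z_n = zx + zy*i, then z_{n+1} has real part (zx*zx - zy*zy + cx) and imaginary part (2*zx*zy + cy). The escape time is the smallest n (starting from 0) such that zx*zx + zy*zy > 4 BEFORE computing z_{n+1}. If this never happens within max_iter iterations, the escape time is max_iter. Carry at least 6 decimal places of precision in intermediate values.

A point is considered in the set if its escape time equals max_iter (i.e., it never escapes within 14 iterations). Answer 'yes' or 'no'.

Answer: no

Derivation:
z_0 = 0 + 0i, c = -0.6970 + 0.7930i
Iter 1: z = -0.6970 + 0.7930i, |z|^2 = 1.1147
Iter 2: z = -0.8400 + -0.3124i, |z|^2 = 0.8033
Iter 3: z = -0.0890 + 1.3179i, |z|^2 = 1.7448
Iter 4: z = -2.4260 + 0.5585i, |z|^2 = 6.1975
Escaped at iteration 4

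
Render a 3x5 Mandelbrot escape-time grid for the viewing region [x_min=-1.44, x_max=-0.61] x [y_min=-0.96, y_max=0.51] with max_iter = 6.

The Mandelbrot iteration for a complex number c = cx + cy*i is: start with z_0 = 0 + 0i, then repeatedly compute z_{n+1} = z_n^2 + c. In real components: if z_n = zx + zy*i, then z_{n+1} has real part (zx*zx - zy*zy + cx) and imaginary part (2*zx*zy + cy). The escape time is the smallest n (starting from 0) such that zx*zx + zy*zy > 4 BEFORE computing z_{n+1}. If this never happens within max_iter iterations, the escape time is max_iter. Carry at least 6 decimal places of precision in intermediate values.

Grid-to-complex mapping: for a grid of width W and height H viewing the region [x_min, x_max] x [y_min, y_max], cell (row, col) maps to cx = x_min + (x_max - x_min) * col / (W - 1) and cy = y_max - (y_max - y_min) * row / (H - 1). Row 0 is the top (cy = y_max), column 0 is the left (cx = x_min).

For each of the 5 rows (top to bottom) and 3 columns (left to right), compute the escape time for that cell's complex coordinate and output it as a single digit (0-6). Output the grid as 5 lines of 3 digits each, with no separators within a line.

(row=0, col=0): c = -1.4400 + 0.5100i → escape time 3
(row=0, col=1): c = -1.0250 + 0.5100i → escape time 5
(row=0, col=2): c = -0.6100 + 0.5100i → escape time 6
(row=1, col=0): c = -1.4400 + 0.1425i → escape time 6
(row=1, col=1): c = -1.0250 + 0.1425i → escape time 6
(row=1, col=2): c = -0.6100 + 0.1425i → escape time 6
(row=2, col=0): c = -1.4400 + -0.2250i → escape time 5
(row=2, col=1): c = -1.0250 + -0.2250i → escape time 6
(row=2, col=2): c = -0.6100 + -0.2250i → escape time 6
(row=3, col=0): c = -1.4400 + -0.5925i → escape time 3
(row=3, col=1): c = -1.0250 + -0.5925i → escape time 4
(row=3, col=2): c = -0.6100 + -0.5925i → escape time 6
(row=4, col=0): c = -1.4400 + -0.9600i → escape time 3
(row=4, col=1): c = -1.0250 + -0.9600i → escape time 3
(row=4, col=2): c = -0.6100 + -0.9600i → escape time 4

Answer: 356
666
566
346
334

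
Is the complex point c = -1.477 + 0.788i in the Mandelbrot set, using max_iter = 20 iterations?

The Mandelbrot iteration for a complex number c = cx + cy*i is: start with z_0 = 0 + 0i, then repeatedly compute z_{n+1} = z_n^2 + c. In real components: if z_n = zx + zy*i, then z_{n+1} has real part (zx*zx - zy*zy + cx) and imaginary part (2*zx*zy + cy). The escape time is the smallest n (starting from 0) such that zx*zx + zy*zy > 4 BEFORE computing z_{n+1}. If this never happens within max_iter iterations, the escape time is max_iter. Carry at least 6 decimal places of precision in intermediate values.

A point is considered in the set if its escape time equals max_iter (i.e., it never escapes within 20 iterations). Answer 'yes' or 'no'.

z_0 = 0 + 0i, c = -1.4770 + 0.7880i
Iter 1: z = -1.4770 + 0.7880i, |z|^2 = 2.8025
Iter 2: z = 0.0836 + -1.5398i, |z|^2 = 2.3778
Iter 3: z = -3.8408 + 0.5306i, |z|^2 = 15.0337
Escaped at iteration 3

Answer: no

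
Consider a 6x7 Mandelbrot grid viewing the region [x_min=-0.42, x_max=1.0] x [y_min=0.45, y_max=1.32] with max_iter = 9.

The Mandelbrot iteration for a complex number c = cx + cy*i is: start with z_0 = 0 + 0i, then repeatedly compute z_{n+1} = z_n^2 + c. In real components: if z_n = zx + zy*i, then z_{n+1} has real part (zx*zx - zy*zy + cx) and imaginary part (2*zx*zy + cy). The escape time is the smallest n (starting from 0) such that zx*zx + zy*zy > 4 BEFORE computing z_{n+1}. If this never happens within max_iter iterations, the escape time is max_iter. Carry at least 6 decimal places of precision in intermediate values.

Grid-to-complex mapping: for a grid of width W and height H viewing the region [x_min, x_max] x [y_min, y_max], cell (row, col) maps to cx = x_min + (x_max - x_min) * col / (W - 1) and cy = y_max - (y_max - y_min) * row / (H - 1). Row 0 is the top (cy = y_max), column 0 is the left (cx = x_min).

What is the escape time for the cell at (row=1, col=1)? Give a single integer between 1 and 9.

Answer: 4

Derivation:
z_0 = 0 + 0i, c = -0.1360 + 1.1750i
Iter 1: z = -0.1360 + 1.1750i, |z|^2 = 1.3991
Iter 2: z = -1.4981 + 0.8554i, |z|^2 = 2.9761
Iter 3: z = 1.3767 + -1.3880i, |z|^2 = 3.8218
Iter 4: z = -0.1673 + -2.6467i, |z|^2 = 7.0328
Escaped at iteration 4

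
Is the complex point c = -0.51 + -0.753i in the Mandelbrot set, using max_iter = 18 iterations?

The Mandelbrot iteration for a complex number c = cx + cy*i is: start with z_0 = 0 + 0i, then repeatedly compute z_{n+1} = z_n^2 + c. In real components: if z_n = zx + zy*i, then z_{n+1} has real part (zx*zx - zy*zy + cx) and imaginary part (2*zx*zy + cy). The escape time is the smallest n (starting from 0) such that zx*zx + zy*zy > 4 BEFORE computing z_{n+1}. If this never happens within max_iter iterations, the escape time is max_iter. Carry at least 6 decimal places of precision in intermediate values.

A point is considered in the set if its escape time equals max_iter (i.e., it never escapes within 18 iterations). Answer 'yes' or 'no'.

Answer: no

Derivation:
z_0 = 0 + 0i, c = -0.5100 + -0.7530i
Iter 1: z = -0.5100 + -0.7530i, |z|^2 = 0.8271
Iter 2: z = -0.8169 + 0.0151i, |z|^2 = 0.6676
Iter 3: z = 0.1571 + -0.7776i, |z|^2 = 0.6294
Iter 4: z = -1.0900 + -0.9973i, |z|^2 = 2.1828
Iter 5: z = -0.3166 + 1.4212i, |z|^2 = 2.1200
Iter 6: z = -2.4295 + -1.6530i, |z|^2 = 8.6348
Escaped at iteration 6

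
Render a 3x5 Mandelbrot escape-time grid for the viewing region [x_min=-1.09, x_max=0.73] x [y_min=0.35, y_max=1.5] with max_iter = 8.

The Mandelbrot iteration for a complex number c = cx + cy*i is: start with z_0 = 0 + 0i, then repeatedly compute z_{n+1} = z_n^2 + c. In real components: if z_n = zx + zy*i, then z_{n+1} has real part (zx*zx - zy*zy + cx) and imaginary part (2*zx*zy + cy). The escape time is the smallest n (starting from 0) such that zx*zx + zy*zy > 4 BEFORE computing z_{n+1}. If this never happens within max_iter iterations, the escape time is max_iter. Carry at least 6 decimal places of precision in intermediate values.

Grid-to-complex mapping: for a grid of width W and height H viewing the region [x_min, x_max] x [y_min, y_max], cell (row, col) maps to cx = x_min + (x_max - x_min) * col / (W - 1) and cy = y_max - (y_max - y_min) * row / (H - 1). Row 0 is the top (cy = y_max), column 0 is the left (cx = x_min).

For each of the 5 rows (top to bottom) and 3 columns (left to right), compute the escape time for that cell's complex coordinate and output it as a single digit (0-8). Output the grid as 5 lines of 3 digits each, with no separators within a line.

Answer: 222
332
382
483
883

Derivation:
(row=0, col=0): c = -1.0900 + 1.5000i → escape time 2
(row=0, col=1): c = -0.1800 + 1.5000i → escape time 2
(row=0, col=2): c = 0.7300 + 1.5000i → escape time 2
(row=1, col=0): c = -1.0900 + 1.2125i → escape time 3
(row=1, col=1): c = -0.1800 + 1.2125i → escape time 3
(row=1, col=2): c = 0.7300 + 1.2125i → escape time 2
(row=2, col=0): c = -1.0900 + 0.9250i → escape time 3
(row=2, col=1): c = -0.1800 + 0.9250i → escape time 8
(row=2, col=2): c = 0.7300 + 0.9250i → escape time 2
(row=3, col=0): c = -1.0900 + 0.6375i → escape time 4
(row=3, col=1): c = -0.1800 + 0.6375i → escape time 8
(row=3, col=2): c = 0.7300 + 0.6375i → escape time 3
(row=4, col=0): c = -1.0900 + 0.3500i → escape time 8
(row=4, col=1): c = -0.1800 + 0.3500i → escape time 8
(row=4, col=2): c = 0.7300 + 0.3500i → escape time 3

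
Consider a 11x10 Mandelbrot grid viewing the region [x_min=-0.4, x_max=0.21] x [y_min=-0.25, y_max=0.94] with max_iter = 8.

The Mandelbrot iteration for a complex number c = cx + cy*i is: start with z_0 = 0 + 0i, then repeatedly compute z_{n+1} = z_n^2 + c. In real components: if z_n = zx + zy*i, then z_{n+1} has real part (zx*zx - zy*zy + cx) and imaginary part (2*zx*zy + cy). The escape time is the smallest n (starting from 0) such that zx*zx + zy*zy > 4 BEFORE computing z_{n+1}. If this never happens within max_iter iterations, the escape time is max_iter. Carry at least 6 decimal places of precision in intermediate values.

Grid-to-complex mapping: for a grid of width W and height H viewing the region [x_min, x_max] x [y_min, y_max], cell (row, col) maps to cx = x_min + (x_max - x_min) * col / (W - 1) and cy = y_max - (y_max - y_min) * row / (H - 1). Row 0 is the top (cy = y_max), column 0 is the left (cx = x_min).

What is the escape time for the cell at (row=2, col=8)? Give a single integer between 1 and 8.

z_0 = 0 + 0i, c = 0.0880 + 0.6756i
Iter 1: z = 0.0880 + 0.6756i, |z|^2 = 0.4641
Iter 2: z = -0.3606 + 0.7945i, |z|^2 = 0.7612
Iter 3: z = -0.4131 + 0.1025i, |z|^2 = 0.1812
Iter 4: z = 0.2481 + 0.5908i, |z|^2 = 0.4107
Iter 5: z = -0.1995 + 0.9688i, |z|^2 = 0.9783
Iter 6: z = -0.8107 + 0.2890i, |z|^2 = 0.7408
Iter 7: z = 0.6617 + 0.2070i, |z|^2 = 0.4807

Answer: 8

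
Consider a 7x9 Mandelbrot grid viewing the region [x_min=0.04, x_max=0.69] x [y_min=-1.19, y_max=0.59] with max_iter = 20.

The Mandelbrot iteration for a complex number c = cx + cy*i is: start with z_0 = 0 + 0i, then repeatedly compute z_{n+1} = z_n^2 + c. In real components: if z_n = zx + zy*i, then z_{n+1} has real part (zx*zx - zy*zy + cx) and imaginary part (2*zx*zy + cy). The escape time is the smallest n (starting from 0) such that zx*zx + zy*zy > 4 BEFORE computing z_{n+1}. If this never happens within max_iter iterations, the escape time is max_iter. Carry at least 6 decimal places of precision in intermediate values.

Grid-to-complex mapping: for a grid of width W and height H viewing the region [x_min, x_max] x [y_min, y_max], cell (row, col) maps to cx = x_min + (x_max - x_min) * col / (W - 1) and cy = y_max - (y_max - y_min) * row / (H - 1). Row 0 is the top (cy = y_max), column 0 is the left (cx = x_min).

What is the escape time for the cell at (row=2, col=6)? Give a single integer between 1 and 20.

z_0 = 0 + 0i, c = 0.6900 + 0.1450i
Iter 1: z = 0.6900 + 0.1450i, |z|^2 = 0.4971
Iter 2: z = 1.1451 + 0.3451i, |z|^2 = 1.4303
Iter 3: z = 1.8821 + 0.9353i, |z|^2 = 4.4172
Escaped at iteration 3

Answer: 3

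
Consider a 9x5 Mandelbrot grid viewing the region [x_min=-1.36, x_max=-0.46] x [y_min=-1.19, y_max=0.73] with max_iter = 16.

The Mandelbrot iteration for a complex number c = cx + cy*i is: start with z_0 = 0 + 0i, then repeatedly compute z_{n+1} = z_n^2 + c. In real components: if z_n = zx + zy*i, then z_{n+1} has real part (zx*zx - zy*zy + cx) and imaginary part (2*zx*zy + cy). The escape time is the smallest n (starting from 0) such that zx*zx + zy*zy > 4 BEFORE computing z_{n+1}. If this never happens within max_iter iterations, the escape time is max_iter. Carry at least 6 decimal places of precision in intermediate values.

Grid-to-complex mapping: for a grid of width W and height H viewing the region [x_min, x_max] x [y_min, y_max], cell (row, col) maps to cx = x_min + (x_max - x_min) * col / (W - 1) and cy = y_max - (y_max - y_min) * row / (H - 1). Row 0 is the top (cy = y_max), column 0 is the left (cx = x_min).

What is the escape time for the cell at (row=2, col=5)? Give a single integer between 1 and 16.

Answer: 13

Derivation:
z_0 = 0 + 0i, c = -0.7975 + -0.2300i
Iter 1: z = -0.7975 + -0.2300i, |z|^2 = 0.6889
Iter 2: z = -0.2144 + 0.1368i, |z|^2 = 0.0647
Iter 3: z = -0.7703 + -0.2887i, |z|^2 = 0.6766
Iter 4: z = -0.2875 + 0.2147i, |z|^2 = 0.1288
Iter 5: z = -0.7609 + -0.3535i, |z|^2 = 0.7040
Iter 6: z = -0.3434 + 0.3079i, |z|^2 = 0.2128
Iter 7: z = -0.7744 + -0.4415i, |z|^2 = 0.7946
Iter 8: z = -0.3928 + 0.4538i, |z|^2 = 0.3602
Iter 9: z = -0.8492 + -0.5865i, |z|^2 = 1.0650
Iter 10: z = -0.4204 + 0.7660i, |z|^2 = 0.7635
Iter 11: z = -1.2076 + -0.8740i, |z|^2 = 2.2222
Iter 12: z = -0.1031 + 1.8809i, |z|^2 = 3.5485
Iter 13: z = -4.3248 + -0.6178i, |z|^2 = 19.0855
Escaped at iteration 13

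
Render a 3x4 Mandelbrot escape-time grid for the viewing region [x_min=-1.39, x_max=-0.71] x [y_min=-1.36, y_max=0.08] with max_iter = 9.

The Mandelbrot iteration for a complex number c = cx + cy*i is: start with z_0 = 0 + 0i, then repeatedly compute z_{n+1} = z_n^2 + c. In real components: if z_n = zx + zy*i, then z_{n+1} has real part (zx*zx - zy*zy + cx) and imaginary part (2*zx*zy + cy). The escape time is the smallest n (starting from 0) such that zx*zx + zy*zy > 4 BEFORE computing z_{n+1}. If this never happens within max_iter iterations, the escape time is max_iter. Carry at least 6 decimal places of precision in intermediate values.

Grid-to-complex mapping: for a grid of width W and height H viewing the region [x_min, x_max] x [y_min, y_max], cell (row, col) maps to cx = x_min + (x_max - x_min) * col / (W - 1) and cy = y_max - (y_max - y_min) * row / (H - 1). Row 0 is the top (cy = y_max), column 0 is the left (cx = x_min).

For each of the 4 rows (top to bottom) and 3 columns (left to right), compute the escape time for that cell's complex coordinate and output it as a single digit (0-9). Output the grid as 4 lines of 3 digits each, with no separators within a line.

(row=0, col=0): c = -1.3900 + 0.0800i → escape time 9
(row=0, col=1): c = -1.0500 + 0.0800i → escape time 9
(row=0, col=2): c = -0.7100 + 0.0800i → escape time 9
(row=1, col=0): c = -1.3900 + -0.4000i → escape time 5
(row=1, col=1): c = -1.0500 + -0.4000i → escape time 7
(row=1, col=2): c = -0.7100 + -0.4000i → escape time 9
(row=2, col=0): c = -1.3900 + -0.8800i → escape time 3
(row=2, col=1): c = -1.0500 + -0.8800i → escape time 3
(row=2, col=2): c = -0.7100 + -0.8800i → escape time 4
(row=3, col=0): c = -1.3900 + -1.3600i → escape time 2
(row=3, col=1): c = -1.0500 + -1.3600i → escape time 2
(row=3, col=2): c = -0.7100 + -1.3600i → escape time 2

Answer: 999
579
334
222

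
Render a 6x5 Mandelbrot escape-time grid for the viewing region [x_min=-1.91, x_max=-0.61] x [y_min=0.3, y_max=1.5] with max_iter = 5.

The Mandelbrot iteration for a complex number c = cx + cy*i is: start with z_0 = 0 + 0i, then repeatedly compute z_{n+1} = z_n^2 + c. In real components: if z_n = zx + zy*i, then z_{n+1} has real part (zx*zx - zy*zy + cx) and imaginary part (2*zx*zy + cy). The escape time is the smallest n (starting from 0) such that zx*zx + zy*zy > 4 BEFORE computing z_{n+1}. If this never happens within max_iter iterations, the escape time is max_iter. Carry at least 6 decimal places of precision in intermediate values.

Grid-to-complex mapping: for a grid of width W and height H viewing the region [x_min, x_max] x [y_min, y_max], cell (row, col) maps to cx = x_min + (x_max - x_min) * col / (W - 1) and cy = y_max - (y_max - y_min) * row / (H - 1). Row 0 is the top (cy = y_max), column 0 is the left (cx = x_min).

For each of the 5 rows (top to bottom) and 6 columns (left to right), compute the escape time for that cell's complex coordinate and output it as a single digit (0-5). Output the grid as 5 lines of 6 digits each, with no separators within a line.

(row=0, col=0): c = -1.9100 + 1.5000i → escape time 1
(row=0, col=1): c = -1.6500 + 1.5000i → escape time 1
(row=0, col=2): c = -1.3900 + 1.5000i → escape time 1
(row=0, col=3): c = -1.1300 + 1.5000i → escape time 2
(row=0, col=4): c = -0.8700 + 1.5000i → escape time 2
(row=0, col=5): c = -0.6100 + 1.5000i → escape time 2
(row=1, col=0): c = -1.9100 + 1.2000i → escape time 1
(row=1, col=1): c = -1.6500 + 1.2000i → escape time 1
(row=1, col=2): c = -1.3900 + 1.2000i → escape time 2
(row=1, col=3): c = -1.1300 + 1.2000i → escape time 3
(row=1, col=4): c = -0.8700 + 1.2000i → escape time 3
(row=1, col=5): c = -0.6100 + 1.2000i → escape time 3
(row=2, col=0): c = -1.9100 + 0.9000i → escape time 1
(row=2, col=1): c = -1.6500 + 0.9000i → escape time 2
(row=2, col=2): c = -1.3900 + 0.9000i → escape time 3
(row=2, col=3): c = -1.1300 + 0.9000i → escape time 3
(row=2, col=4): c = -0.8700 + 0.9000i → escape time 3
(row=2, col=5): c = -0.6100 + 0.9000i → escape time 4
(row=3, col=0): c = -1.9100 + 0.6000i → escape time 1
(row=3, col=1): c = -1.6500 + 0.6000i → escape time 3
(row=3, col=2): c = -1.3900 + 0.6000i → escape time 3
(row=3, col=3): c = -1.1300 + 0.6000i → escape time 4
(row=3, col=4): c = -0.8700 + 0.6000i → escape time 5
(row=3, col=5): c = -0.6100 + 0.6000i → escape time 5
(row=4, col=0): c = -1.9100 + 0.3000i → escape time 3
(row=4, col=1): c = -1.6500 + 0.3000i → escape time 4
(row=4, col=2): c = -1.3900 + 0.3000i → escape time 5
(row=4, col=3): c = -1.1300 + 0.3000i → escape time 5
(row=4, col=4): c = -0.8700 + 0.3000i → escape time 5
(row=4, col=5): c = -0.6100 + 0.3000i → escape time 5

Answer: 111222
112333
123334
133455
345555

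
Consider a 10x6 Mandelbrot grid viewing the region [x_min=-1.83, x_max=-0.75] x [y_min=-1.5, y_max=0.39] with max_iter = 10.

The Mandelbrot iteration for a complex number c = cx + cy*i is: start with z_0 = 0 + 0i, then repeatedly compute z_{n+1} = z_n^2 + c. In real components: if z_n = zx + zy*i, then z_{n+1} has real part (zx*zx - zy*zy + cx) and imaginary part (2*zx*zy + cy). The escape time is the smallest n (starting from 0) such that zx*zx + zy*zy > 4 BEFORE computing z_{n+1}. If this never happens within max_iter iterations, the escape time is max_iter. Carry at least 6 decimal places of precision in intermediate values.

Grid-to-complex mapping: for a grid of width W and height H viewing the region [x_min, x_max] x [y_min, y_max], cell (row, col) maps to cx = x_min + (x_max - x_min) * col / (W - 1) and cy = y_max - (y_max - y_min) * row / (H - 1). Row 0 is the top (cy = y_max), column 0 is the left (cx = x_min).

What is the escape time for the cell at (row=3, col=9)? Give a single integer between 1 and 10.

z_0 = 0 + 0i, c = -0.7500 + -0.7440i
Iter 1: z = -0.7500 + -0.7440i, |z|^2 = 1.1160
Iter 2: z = -0.7410 + 0.3720i, |z|^2 = 0.6875
Iter 3: z = -0.3392 + -1.2953i, |z|^2 = 1.7930
Iter 4: z = -2.3128 + 0.1349i, |z|^2 = 5.3672
Escaped at iteration 4

Answer: 4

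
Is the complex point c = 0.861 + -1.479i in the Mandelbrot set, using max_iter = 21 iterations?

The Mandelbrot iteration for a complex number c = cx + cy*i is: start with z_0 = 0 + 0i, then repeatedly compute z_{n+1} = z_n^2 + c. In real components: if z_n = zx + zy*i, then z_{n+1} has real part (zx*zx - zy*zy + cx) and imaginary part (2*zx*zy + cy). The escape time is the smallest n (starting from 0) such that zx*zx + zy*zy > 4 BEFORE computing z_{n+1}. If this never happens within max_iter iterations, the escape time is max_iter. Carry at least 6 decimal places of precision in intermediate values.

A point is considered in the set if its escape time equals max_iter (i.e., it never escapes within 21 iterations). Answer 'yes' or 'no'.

z_0 = 0 + 0i, c = 0.8610 + -1.4790i
Iter 1: z = 0.8610 + -1.4790i, |z|^2 = 2.9288
Iter 2: z = -0.5851 + -4.0258i, |z|^2 = 16.5497
Escaped at iteration 2

Answer: no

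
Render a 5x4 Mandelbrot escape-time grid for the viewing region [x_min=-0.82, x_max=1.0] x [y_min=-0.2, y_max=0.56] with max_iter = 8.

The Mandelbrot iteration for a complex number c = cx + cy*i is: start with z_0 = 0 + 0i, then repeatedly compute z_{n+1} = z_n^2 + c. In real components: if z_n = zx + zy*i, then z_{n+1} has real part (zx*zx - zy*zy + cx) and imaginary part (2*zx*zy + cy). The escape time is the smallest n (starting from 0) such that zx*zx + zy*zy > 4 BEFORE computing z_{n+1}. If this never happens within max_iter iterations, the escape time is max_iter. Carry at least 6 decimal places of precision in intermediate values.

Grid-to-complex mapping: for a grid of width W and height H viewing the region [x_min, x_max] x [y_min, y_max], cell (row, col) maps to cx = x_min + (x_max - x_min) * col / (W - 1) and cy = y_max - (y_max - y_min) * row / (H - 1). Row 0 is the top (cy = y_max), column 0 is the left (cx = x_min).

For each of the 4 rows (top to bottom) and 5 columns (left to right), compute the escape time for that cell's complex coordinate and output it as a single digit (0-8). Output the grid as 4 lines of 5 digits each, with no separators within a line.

(row=0, col=0): c = -0.8200 + 0.5600i → escape time 5
(row=0, col=1): c = -0.3650 + 0.5600i → escape time 8
(row=0, col=2): c = 0.0900 + 0.5600i → escape time 8
(row=0, col=3): c = 0.5450 + 0.5600i → escape time 4
(row=0, col=4): c = 1.0000 + 0.5600i → escape time 2
(row=1, col=0): c = -0.8200 + 0.3067i → escape time 8
(row=1, col=1): c = -0.3650 + 0.3067i → escape time 8
(row=1, col=2): c = 0.0900 + 0.3067i → escape time 8
(row=1, col=3): c = 0.5450 + 0.3067i → escape time 4
(row=1, col=4): c = 1.0000 + 0.3067i → escape time 2
(row=2, col=0): c = -0.8200 + 0.0533i → escape time 8
(row=2, col=1): c = -0.3650 + 0.0533i → escape time 8
(row=2, col=2): c = 0.0900 + 0.0533i → escape time 8
(row=2, col=3): c = 0.5450 + 0.0533i → escape time 4
(row=2, col=4): c = 1.0000 + 0.0533i → escape time 2
(row=3, col=0): c = -0.8200 + -0.2000i → escape time 8
(row=3, col=1): c = -0.3650 + -0.2000i → escape time 8
(row=3, col=2): c = 0.0900 + -0.2000i → escape time 8
(row=3, col=3): c = 0.5450 + -0.2000i → escape time 4
(row=3, col=4): c = 1.0000 + -0.2000i → escape time 2

Answer: 58842
88842
88842
88842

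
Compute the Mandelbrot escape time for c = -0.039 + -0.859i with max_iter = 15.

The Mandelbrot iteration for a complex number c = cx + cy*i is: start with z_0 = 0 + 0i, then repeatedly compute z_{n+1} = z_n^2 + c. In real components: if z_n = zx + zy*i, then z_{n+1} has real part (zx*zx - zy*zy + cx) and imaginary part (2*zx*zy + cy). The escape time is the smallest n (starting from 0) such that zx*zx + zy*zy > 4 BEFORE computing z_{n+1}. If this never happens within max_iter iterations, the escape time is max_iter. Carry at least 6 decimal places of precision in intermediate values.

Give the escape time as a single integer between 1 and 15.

Answer: 11

Derivation:
z_0 = 0 + 0i, c = -0.0390 + -0.8590i
Iter 1: z = -0.0390 + -0.8590i, |z|^2 = 0.7394
Iter 2: z = -0.7754 + -0.7920i, |z|^2 = 1.2284
Iter 3: z = -0.0651 + 0.3692i, |z|^2 = 0.1405
Iter 4: z = -0.1710 + -0.9070i, |z|^2 = 0.8520
Iter 5: z = -0.8325 + -0.5487i, |z|^2 = 0.9941
Iter 6: z = 0.3530 + 0.0546i, |z|^2 = 0.1276
Iter 7: z = 0.0826 + -0.8205i, |z|^2 = 0.6800
Iter 8: z = -0.7054 + -0.9945i, |z|^2 = 1.4867
Iter 9: z = -0.5306 + 0.5440i, |z|^2 = 0.5775
Iter 10: z = -0.0535 + -1.4363i, |z|^2 = 2.0658
Iter 11: z = -2.0991 + -0.7054i, |z|^2 = 4.9037
Escaped at iteration 11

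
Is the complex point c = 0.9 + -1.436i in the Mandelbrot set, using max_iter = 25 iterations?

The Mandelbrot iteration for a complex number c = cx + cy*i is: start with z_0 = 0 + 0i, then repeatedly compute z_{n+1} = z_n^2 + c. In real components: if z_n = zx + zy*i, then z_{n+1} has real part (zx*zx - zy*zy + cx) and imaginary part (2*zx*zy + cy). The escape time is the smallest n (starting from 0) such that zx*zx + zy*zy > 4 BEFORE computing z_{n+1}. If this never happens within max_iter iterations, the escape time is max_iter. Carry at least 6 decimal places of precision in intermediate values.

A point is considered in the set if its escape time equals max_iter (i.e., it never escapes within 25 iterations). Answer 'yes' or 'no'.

Answer: no

Derivation:
z_0 = 0 + 0i, c = 0.9000 + -1.4360i
Iter 1: z = 0.9000 + -1.4360i, |z|^2 = 2.8721
Iter 2: z = -0.3521 + -4.0208i, |z|^2 = 16.2908
Escaped at iteration 2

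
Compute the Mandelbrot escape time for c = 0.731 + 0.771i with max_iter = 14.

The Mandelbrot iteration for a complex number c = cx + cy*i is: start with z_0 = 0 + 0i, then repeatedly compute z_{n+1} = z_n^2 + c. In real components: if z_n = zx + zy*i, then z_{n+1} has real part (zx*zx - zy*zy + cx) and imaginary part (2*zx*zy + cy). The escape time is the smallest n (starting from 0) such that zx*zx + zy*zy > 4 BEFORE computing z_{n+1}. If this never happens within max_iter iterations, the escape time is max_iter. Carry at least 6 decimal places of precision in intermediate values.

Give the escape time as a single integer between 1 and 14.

Answer: 2

Derivation:
z_0 = 0 + 0i, c = 0.7310 + 0.7710i
Iter 1: z = 0.7310 + 0.7710i, |z|^2 = 1.1288
Iter 2: z = 0.6709 + 1.8982i, |z|^2 = 4.0533
Escaped at iteration 2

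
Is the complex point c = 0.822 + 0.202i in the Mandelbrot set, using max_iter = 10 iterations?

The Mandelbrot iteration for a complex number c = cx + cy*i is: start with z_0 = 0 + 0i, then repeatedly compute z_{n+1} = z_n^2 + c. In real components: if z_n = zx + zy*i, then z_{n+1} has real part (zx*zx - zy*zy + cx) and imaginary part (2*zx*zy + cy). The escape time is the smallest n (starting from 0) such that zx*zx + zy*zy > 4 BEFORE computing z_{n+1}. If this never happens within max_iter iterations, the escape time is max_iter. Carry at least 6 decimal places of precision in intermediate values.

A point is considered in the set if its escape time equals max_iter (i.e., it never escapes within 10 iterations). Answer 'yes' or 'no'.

Answer: no

Derivation:
z_0 = 0 + 0i, c = 0.8220 + 0.2020i
Iter 1: z = 0.8220 + 0.2020i, |z|^2 = 0.7165
Iter 2: z = 1.4569 + 0.5341i, |z|^2 = 2.4077
Iter 3: z = 2.6592 + 1.7582i, |z|^2 = 10.1629
Escaped at iteration 3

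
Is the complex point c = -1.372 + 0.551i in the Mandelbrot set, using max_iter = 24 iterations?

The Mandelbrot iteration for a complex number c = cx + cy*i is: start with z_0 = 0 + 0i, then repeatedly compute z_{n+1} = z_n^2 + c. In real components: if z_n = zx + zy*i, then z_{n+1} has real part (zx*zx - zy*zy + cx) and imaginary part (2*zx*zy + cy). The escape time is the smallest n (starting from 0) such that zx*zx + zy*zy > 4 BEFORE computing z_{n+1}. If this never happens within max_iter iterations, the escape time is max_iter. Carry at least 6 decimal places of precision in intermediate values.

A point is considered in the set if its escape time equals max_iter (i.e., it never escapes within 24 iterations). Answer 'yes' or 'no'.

z_0 = 0 + 0i, c = -1.3720 + 0.5510i
Iter 1: z = -1.3720 + 0.5510i, |z|^2 = 2.1860
Iter 2: z = 0.2068 + -0.9609i, |z|^2 = 0.9662
Iter 3: z = -2.2527 + 0.1536i, |z|^2 = 5.0980
Escaped at iteration 3

Answer: no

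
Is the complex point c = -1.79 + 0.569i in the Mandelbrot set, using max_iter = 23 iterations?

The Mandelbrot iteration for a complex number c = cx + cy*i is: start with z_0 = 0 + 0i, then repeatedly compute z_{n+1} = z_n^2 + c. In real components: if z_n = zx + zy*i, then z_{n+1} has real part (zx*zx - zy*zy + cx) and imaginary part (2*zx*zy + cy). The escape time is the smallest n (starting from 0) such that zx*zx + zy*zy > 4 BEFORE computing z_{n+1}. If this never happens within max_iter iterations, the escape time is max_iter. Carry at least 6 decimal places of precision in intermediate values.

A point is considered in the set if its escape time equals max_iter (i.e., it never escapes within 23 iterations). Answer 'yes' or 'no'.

z_0 = 0 + 0i, c = -1.7900 + 0.5690i
Iter 1: z = -1.7900 + 0.5690i, |z|^2 = 3.5279
Iter 2: z = 1.0903 + -1.4680i, |z|^2 = 3.3439
Iter 3: z = -2.7562 + -2.6323i, |z|^2 = 14.5258
Escaped at iteration 3

Answer: no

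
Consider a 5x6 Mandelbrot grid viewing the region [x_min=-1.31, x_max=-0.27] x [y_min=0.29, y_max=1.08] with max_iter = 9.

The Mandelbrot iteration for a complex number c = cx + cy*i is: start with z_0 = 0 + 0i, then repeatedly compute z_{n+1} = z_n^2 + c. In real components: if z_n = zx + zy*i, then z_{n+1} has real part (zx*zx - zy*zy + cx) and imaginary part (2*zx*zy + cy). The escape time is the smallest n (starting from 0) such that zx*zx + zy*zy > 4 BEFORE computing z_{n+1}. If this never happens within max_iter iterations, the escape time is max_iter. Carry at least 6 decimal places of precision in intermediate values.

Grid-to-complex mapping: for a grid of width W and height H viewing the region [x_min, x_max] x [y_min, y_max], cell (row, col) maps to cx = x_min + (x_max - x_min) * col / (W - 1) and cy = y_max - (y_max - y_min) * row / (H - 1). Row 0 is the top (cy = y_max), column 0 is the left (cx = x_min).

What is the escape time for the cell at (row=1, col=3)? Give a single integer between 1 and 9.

Answer: 4

Derivation:
z_0 = 0 + 0i, c = -0.5300 + 0.9220i
Iter 1: z = -0.5300 + 0.9220i, |z|^2 = 1.1310
Iter 2: z = -1.0992 + -0.0553i, |z|^2 = 1.2113
Iter 3: z = 0.6751 + 1.0436i, |z|^2 = 1.5450
Iter 4: z = -1.1633 + 2.3312i, |z|^2 = 6.7877
Escaped at iteration 4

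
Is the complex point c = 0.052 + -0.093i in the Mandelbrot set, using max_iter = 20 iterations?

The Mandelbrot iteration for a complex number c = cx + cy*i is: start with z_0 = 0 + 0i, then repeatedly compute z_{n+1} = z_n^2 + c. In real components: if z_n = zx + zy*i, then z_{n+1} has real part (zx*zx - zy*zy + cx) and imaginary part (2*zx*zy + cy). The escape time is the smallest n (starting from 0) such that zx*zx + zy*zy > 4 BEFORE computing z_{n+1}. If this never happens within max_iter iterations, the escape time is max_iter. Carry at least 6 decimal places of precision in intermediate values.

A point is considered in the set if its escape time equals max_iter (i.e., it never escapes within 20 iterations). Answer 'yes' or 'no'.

z_0 = 0 + 0i, c = 0.0520 + -0.0930i
Iter 1: z = 0.0520 + -0.0930i, |z|^2 = 0.0114
Iter 2: z = 0.0461 + -0.1027i, |z|^2 = 0.0127
Iter 3: z = 0.0436 + -0.1025i, |z|^2 = 0.0124
Iter 4: z = 0.0434 + -0.1019i, |z|^2 = 0.0123
Iter 5: z = 0.0435 + -0.1018i, |z|^2 = 0.0123
Iter 6: z = 0.0435 + -0.1019i, |z|^2 = 0.0123
Iter 7: z = 0.0435 + -0.1019i, |z|^2 = 0.0123
Iter 8: z = 0.0435 + -0.1019i, |z|^2 = 0.0123
Iter 9: z = 0.0435 + -0.1019i, |z|^2 = 0.0123
Iter 10: z = 0.0435 + -0.1019i, |z|^2 = 0.0123
Iter 11: z = 0.0435 + -0.1019i, |z|^2 = 0.0123
Iter 12: z = 0.0435 + -0.1019i, |z|^2 = 0.0123
Iter 13: z = 0.0435 + -0.1019i, |z|^2 = 0.0123
Iter 14: z = 0.0435 + -0.1019i, |z|^2 = 0.0123
Iter 15: z = 0.0435 + -0.1019i, |z|^2 = 0.0123
Iter 16: z = 0.0435 + -0.1019i, |z|^2 = 0.0123
Iter 17: z = 0.0435 + -0.1019i, |z|^2 = 0.0123
Iter 18: z = 0.0435 + -0.1019i, |z|^2 = 0.0123
Iter 19: z = 0.0435 + -0.1019i, |z|^2 = 0.0123
Did not escape in 20 iterations → in set

Answer: yes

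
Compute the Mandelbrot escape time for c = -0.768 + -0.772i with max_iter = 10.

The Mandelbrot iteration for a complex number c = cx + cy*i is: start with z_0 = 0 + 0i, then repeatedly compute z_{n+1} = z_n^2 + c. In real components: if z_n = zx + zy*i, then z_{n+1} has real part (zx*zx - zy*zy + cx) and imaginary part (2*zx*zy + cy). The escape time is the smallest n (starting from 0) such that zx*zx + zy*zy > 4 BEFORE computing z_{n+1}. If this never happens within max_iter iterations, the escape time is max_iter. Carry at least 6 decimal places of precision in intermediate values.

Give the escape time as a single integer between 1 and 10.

Answer: 4

Derivation:
z_0 = 0 + 0i, c = -0.7680 + -0.7720i
Iter 1: z = -0.7680 + -0.7720i, |z|^2 = 1.1858
Iter 2: z = -0.7742 + 0.4138i, |z|^2 = 0.7705
Iter 3: z = -0.3399 + -1.4127i, |z|^2 = 2.1112
Iter 4: z = -2.6481 + 0.1883i, |z|^2 = 7.0481
Escaped at iteration 4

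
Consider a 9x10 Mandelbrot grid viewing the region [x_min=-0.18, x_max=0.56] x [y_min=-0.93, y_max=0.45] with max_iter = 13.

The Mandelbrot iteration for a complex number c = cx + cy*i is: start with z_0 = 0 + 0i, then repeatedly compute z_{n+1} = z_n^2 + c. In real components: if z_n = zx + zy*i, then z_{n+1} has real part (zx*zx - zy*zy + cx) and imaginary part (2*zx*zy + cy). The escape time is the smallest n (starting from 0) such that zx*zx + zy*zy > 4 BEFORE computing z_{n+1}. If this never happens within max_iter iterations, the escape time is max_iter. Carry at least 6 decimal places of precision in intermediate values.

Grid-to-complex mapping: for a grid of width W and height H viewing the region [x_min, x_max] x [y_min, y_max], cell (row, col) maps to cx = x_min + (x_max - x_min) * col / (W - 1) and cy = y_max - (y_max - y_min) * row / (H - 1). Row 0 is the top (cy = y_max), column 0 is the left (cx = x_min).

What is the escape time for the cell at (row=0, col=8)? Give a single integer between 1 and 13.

z_0 = 0 + 0i, c = 0.5600 + 0.4500i
Iter 1: z = 0.5600 + 0.4500i, |z|^2 = 0.5161
Iter 2: z = 0.6711 + 0.9540i, |z|^2 = 1.3605
Iter 3: z = 0.1003 + 1.7305i, |z|^2 = 3.0045
Iter 4: z = -2.4244 + 0.7970i, |z|^2 = 6.5131
Escaped at iteration 4

Answer: 4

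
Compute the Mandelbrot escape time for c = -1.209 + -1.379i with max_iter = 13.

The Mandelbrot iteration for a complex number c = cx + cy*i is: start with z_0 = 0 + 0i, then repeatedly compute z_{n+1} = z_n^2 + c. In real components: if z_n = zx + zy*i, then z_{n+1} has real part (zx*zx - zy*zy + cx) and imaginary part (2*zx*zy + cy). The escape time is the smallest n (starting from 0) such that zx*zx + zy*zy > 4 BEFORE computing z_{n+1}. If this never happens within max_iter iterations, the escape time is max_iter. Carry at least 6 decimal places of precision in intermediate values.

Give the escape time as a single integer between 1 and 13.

z_0 = 0 + 0i, c = -1.2090 + -1.3790i
Iter 1: z = -1.2090 + -1.3790i, |z|^2 = 3.3633
Iter 2: z = -1.6490 + 1.9554i, |z|^2 = 6.5427
Escaped at iteration 2

Answer: 2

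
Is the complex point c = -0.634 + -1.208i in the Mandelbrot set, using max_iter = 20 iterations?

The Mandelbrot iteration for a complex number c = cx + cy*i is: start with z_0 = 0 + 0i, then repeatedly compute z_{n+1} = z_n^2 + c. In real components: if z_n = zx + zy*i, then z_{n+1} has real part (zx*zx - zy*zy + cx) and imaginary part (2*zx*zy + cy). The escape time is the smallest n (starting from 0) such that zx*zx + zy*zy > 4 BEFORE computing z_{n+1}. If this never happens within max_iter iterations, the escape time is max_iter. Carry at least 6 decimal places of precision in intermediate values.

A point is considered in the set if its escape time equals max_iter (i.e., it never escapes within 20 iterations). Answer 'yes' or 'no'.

z_0 = 0 + 0i, c = -0.6340 + -1.2080i
Iter 1: z = -0.6340 + -1.2080i, |z|^2 = 1.8612
Iter 2: z = -1.6913 + 0.3237i, |z|^2 = 2.9653
Iter 3: z = 2.1217 + -2.3031i, |z|^2 = 9.8059
Escaped at iteration 3

Answer: no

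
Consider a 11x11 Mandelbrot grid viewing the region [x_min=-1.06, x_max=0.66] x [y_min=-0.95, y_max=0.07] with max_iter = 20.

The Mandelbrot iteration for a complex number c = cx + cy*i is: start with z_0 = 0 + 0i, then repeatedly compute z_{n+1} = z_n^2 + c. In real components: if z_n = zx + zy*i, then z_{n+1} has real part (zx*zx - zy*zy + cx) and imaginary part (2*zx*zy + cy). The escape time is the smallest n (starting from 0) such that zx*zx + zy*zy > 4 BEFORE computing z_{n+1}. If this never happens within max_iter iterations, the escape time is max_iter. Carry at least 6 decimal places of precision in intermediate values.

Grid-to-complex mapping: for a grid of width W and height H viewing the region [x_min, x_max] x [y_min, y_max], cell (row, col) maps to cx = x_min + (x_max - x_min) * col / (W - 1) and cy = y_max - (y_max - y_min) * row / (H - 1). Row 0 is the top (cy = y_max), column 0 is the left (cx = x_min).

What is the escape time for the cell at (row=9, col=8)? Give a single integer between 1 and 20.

z_0 = 0 + 0i, c = 0.3160 + -0.8480i
Iter 1: z = 0.3160 + -0.8480i, |z|^2 = 0.8190
Iter 2: z = -0.3032 + -1.3839i, |z|^2 = 2.0072
Iter 3: z = -1.5073 + -0.0086i, |z|^2 = 2.2721
Iter 4: z = 2.5879 + -0.8219i, |z|^2 = 7.3730
Escaped at iteration 4

Answer: 4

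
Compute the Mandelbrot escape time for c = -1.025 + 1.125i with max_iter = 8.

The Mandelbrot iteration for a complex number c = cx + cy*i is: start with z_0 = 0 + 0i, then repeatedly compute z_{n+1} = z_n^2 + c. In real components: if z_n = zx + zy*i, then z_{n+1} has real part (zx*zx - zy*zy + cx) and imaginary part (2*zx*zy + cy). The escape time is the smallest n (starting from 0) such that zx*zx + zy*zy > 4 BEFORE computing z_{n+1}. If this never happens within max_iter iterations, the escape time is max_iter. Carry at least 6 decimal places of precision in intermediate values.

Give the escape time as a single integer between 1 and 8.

z_0 = 0 + 0i, c = -1.0250 + 1.1250i
Iter 1: z = -1.0250 + 1.1250i, |z|^2 = 2.3163
Iter 2: z = -1.2400 + -1.1812i, |z|^2 = 2.9330
Iter 3: z = -0.8828 + 4.0545i, |z|^2 = 17.2182
Escaped at iteration 3

Answer: 3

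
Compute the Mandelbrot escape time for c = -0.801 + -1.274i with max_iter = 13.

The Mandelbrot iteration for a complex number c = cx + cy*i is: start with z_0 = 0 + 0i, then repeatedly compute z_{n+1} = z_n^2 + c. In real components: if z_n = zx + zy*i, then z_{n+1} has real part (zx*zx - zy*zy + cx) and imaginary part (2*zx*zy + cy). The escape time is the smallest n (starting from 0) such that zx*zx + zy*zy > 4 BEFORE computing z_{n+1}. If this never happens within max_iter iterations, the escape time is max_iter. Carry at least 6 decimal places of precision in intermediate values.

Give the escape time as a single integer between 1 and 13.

Answer: 3

Derivation:
z_0 = 0 + 0i, c = -0.8010 + -1.2740i
Iter 1: z = -0.8010 + -1.2740i, |z|^2 = 2.2647
Iter 2: z = -1.7825 + 0.7669i, |z|^2 = 3.7654
Iter 3: z = 1.7880 + -4.0081i, |z|^2 = 19.2621
Escaped at iteration 3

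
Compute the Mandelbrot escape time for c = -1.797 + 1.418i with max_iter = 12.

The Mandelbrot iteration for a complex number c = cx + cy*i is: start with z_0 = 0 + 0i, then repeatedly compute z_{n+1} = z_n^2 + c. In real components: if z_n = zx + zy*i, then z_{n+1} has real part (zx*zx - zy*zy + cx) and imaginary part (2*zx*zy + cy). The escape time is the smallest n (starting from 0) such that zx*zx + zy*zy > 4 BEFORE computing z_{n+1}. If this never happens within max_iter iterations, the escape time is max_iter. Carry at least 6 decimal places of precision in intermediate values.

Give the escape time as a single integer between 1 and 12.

Answer: 1

Derivation:
z_0 = 0 + 0i, c = -1.7970 + 1.4180i
Iter 1: z = -1.7970 + 1.4180i, |z|^2 = 5.2399
Escaped at iteration 1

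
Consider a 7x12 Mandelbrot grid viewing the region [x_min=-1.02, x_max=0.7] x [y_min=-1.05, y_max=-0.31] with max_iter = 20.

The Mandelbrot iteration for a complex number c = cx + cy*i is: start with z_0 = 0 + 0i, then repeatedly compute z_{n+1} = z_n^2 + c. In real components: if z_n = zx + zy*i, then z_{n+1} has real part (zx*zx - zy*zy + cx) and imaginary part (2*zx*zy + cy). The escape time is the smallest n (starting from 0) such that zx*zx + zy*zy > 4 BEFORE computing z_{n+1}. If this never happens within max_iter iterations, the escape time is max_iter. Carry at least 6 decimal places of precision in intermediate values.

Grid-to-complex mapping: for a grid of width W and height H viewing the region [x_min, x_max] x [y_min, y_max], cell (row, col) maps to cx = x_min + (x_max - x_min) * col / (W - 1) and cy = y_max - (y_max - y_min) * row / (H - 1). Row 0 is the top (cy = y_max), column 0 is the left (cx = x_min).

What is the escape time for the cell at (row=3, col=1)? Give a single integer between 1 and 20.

Answer: 6

Derivation:
z_0 = 0 + 0i, c = -0.7333 + -0.5118i
Iter 1: z = -0.7333 + -0.5118i, |z|^2 = 0.7997
Iter 2: z = -0.4575 + 0.2388i, |z|^2 = 0.2664
Iter 3: z = -0.5811 + -0.7304i, |z|^2 = 0.8711
Iter 4: z = -0.9291 + 0.3370i, |z|^2 = 0.9768
Iter 5: z = 0.0164 + -1.1380i, |z|^2 = 1.2953
Iter 6: z = -2.0281 + -0.5492i, |z|^2 = 4.4148
Escaped at iteration 6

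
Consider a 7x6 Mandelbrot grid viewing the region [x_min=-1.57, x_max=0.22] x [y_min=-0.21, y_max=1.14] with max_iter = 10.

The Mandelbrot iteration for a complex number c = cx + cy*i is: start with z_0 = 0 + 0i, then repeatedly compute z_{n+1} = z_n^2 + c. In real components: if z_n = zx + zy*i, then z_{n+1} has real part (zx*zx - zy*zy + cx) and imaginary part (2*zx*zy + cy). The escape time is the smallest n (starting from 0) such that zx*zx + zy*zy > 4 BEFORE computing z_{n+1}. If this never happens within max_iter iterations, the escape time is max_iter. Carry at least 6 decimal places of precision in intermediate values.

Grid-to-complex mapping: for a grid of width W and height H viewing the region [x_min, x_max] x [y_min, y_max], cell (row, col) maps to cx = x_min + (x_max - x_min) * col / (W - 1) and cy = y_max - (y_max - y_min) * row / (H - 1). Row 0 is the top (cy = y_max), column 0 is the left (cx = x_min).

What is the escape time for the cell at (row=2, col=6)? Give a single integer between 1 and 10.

z_0 = 0 + 0i, c = 0.2200 + 0.6000i
Iter 1: z = 0.2200 + 0.6000i, |z|^2 = 0.4084
Iter 2: z = -0.0916 + 0.8640i, |z|^2 = 0.7549
Iter 3: z = -0.5181 + 0.4417i, |z|^2 = 0.4635
Iter 4: z = 0.2933 + 0.1423i, |z|^2 = 0.1063
Iter 5: z = 0.2858 + 0.6835i, |z|^2 = 0.5488
Iter 6: z = -0.1655 + 0.9907i, |z|^2 = 1.0088
Iter 7: z = -0.7340 + 0.2722i, |z|^2 = 0.6129
Iter 8: z = 0.6847 + 0.2004i, |z|^2 = 0.5090
Iter 9: z = 0.6487 + 0.8745i, |z|^2 = 1.1855

Answer: 10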